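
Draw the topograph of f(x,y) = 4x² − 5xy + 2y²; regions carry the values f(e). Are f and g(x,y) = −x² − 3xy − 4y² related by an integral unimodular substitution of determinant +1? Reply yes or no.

D₁ = -7, D₂ = -7
f: translate: b→3 (≡-5 mod 8), so (4,-5,2)→(4,3,1)
f: flip: (4,3,1)→(1,-3,4)
f: translate: b→1 (≡-3 mod 2), so (1,-3,4)→(1,1,2)
f: reduced (well bottom): (1,1,2) with a≤c, −a<b≤a
g is negative-definite; reduce −g:
−g: translate: b→1 (≡3 mod 2), so (1,3,4)→(1,1,2)
−g: reduced (well bottom): (1,1,2) with a≤c, −a<b≤a
flip sign back: reduced form of g is (-1,-1,-2)
reduced forms (1, 1, 2) vs (-1, -1, -2) ⇒ inequivalent

no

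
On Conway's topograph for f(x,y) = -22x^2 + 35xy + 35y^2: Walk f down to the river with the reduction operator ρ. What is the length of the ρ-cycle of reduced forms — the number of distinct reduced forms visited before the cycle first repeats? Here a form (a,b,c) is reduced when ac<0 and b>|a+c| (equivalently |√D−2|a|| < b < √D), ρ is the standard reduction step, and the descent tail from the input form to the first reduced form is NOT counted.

D = 4305, ⌊√D⌋ = 65
river: ρ → (35,35,-22)
river: ρ → (-22,53,17)
river: ρ → (17,49,-28)
river: ρ → (-28,63,3)
river: ρ → (3,63,-28)
river: ρ → (-28,49,17)
river: ρ → (17,53,-22)
river: ρ → (-22,35,35)
ρ-cycle length = 8 (tail of 0 descent steps not counted)

8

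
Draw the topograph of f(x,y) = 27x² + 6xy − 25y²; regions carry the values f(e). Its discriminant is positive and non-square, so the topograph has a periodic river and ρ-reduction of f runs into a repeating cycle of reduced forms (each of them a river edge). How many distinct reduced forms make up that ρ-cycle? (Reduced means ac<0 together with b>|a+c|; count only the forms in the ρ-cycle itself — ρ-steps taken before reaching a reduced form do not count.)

D = 2736, ⌊√D⌋ = 52
river: ρ → (-25,44,8)
river: ρ → (8,52,-1)
river: ρ → (-1,52,8)
river: ρ → (8,44,-25)
river: ρ → (-25,6,27)
river: ρ → (27,48,-4)
river: ρ → (-4,48,27)
river: ρ → (27,6,-25)
ρ-cycle length = 8 (tail of 0 descent steps not counted)

8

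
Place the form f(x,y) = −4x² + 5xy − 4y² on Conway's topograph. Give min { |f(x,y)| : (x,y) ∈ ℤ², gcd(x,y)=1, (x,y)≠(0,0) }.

translate: b→3 (≡-5 mod 8), so (4,-5,4)→(4,3,3)
flip: (4,3,3)→(3,-3,4)
translate: b→3 (≡-3 mod 6), so (3,-3,4)→(3,3,4)
reduced (well bottom): (3,3,4) with a≤c, −a<b≤a
well minimum |f| = |-3| = 3 (negative-definite)

3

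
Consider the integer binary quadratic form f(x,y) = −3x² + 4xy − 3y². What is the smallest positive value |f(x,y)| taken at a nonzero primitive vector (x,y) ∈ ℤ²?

translate: b→2 (≡-4 mod 6), so (3,-4,3)→(3,2,2)
flip: (3,2,2)→(2,-2,3)
translate: b→2 (≡-2 mod 4), so (2,-2,3)→(2,2,3)
reduced (well bottom): (2,2,3) with a≤c, −a<b≤a
well minimum |f| = |-2| = 2 (negative-definite)

2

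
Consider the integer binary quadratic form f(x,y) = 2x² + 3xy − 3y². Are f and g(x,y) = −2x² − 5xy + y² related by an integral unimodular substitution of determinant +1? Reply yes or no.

D₁ = 33, D₂ = 33
river cycle of f (length 4): (-3, 3, 2), (2, 5, -1), (-1, 5, 2), (2, 3, -3)
river cycle of g (length 4): (1, 5, -2), (-2, 3, 3), (3, 3, -2), (-2, 5, 1)
cycles differ ⇒ inequivalent

no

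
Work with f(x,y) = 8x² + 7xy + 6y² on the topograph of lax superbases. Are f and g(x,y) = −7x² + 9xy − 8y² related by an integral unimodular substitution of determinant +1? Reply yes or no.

D₁ = -143, D₂ = -143
f: flip: (8,7,6)→(6,-7,8)
f: translate: b→5 (≡-7 mod 12), so (6,-7,8)→(6,5,7)
f: reduced (well bottom): (6,5,7) with a≤c, −a<b≤a
g is negative-definite; reduce −g:
−g: translate: b→5 (≡-9 mod 14), so (7,-9,8)→(7,5,6)
−g: flip: (7,5,6)→(6,-5,7)
−g: reduced (well bottom): (6,-5,7) with a≤c, −a<b≤a
flip sign back: reduced form of g is (-6,5,-7)
reduced forms (6, 5, 7) vs (-6, 5, -7) ⇒ inequivalent

no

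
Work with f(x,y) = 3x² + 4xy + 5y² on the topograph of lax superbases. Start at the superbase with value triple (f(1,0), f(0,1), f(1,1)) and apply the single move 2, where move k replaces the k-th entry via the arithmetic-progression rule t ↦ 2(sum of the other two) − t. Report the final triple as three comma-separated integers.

start (3,5,12) = (f(1,0),f(0,1),f(1,1))
replace slot 2: 2·(3+12) − 5 = 25 → (3,25,12)

3,25,12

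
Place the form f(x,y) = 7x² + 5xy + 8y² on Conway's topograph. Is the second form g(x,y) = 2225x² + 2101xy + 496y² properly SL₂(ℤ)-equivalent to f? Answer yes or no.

D₁ = -199, D₂ = -199
f: reduced (well bottom): (7,5,8) with a≤c, −a<b≤a
g: flip: (2225,2101,496)→(496,-2101,2225)
g: translate: b→-117 (≡-2101 mod 992), so (496,-2101,2225)→(496,-117,7)
g: flip: (496,-117,7)→(7,117,496)
g: translate: b→5 (≡117 mod 14), so (7,117,496)→(7,5,8)
g: reduced (well bottom): (7,5,8) with a≤c, −a<b≤a
reduced forms (7, 5, 8) vs (7, 5, 8) ⇒ equivalent

yes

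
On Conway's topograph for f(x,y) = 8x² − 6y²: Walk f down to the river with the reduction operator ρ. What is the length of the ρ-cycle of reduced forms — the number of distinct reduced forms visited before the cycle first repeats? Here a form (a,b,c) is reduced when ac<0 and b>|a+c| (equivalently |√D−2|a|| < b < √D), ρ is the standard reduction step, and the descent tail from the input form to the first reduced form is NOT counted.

D = 192, ⌊√D⌋ = 13
descent: ρ → (-6,12,2)  [lands on river]
river: ρ → (2,12,-6)
ρ-cycle length = 2 (tail of 1 descent step not counted)

2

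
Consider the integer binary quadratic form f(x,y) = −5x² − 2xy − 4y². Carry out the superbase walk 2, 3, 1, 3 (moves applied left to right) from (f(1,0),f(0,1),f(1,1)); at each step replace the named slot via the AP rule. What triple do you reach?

start (-5,-4,-11) = (f(1,0),f(0,1),f(1,1))
replace slot 2: 2·((-5)+(-11)) − (-4) = -28 → (-5,-28,-11)
replace slot 3: 2·((-5)+(-28)) − (-11) = -55 → (-5,-28,-55)
replace slot 1: 2·((-28)+(-55)) − (-5) = -161 → (-161,-28,-55)
replace slot 3: 2·((-161)+(-28)) − (-55) = -323 → (-161,-28,-323)

-161,-28,-323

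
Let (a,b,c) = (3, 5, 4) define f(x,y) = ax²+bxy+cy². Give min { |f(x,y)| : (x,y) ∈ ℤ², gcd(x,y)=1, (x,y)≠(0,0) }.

translate: b→-1 (≡5 mod 6), so (3,5,4)→(3,-1,2)
flip: (3,-1,2)→(2,1,3)
reduced (well bottom): (2,1,3) with a≤c, −a<b≤a
well minimum = a = 2

2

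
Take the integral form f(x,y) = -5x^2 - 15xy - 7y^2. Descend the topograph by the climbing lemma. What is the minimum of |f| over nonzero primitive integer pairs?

descent: ρ → (-7,1,3)
descent: ρ → (3,5,-5)  [lands on river]
river: ρ → (-5,5,3)
river: ρ → (3,7,-3)
river: ρ → (-3,5,5)
river: ρ → (5,5,-3)
river: ρ → (-3,7,3)
closes: descent 2, river 6
min |a| on river = 3

3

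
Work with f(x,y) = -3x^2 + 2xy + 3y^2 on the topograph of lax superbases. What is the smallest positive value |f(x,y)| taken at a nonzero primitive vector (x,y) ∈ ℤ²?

river: ρ → (3,4,-2)
river: ρ → (-2,4,3)
river: ρ → (3,2,-3)
river: ρ → (-3,4,2)
river: ρ → (2,4,-3)
river: ρ → (-3,2,3)
closes: descent 0, river 6
min |a| on river = 2

2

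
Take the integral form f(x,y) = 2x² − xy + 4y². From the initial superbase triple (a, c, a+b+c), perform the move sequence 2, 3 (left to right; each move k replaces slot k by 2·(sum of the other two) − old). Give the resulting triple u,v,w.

start (2,4,5) = (f(1,0),f(0,1),f(1,1))
replace slot 2: 2·(2+5) − 4 = 10 → (2,10,5)
replace slot 3: 2·(2+10) − 5 = 19 → (2,10,19)

2,10,19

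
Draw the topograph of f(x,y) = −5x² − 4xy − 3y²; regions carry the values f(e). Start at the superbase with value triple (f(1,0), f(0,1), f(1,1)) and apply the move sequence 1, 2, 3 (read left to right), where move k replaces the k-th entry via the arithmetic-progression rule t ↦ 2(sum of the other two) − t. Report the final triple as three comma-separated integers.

start (-5,-3,-12) = (f(1,0),f(0,1),f(1,1))
replace slot 1: 2·((-3)+(-12)) − (-5) = -25 → (-25,-3,-12)
replace slot 2: 2·((-25)+(-12)) − (-3) = -71 → (-25,-71,-12)
replace slot 3: 2·((-25)+(-71)) − (-12) = -180 → (-25,-71,-180)

-25,-71,-180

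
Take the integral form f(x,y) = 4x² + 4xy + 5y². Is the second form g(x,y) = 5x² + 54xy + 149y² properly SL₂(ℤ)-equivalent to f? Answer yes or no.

D₁ = -64, D₂ = -64
f: reduced (well bottom): (4,4,5) with a≤c, −a<b≤a
g: translate: b→4 (≡54 mod 10), so (5,54,149)→(5,4,4)
g: flip: (5,4,4)→(4,-4,5)
g: translate: b→4 (≡-4 mod 8), so (4,-4,5)→(4,4,5)
g: reduced (well bottom): (4,4,5) with a≤c, −a<b≤a
reduced forms (4, 4, 5) vs (4, 4, 5) ⇒ equivalent

yes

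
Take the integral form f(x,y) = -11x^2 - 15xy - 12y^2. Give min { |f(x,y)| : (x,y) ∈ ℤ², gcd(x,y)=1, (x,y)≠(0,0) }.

translate: b→-7 (≡15 mod 22), so (11,15,12)→(11,-7,8)
flip: (11,-7,8)→(8,7,11)
reduced (well bottom): (8,7,11) with a≤c, −a<b≤a
well minimum |f| = |-8| = 8 (negative-definite)

8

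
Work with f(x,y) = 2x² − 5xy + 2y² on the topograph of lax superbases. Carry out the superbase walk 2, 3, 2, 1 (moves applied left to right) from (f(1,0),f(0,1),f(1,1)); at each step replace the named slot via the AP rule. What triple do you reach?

start (2,2,-1) = (f(1,0),f(0,1),f(1,1))
replace slot 2: 2·(2+(-1)) − 2 = 0 → (2,0,-1)
replace slot 3: 2·(2+0) − (-1) = 5 → (2,0,5)
replace slot 2: 2·(2+5) − 0 = 14 → (2,14,5)
replace slot 1: 2·(14+5) − 2 = 36 → (36,14,5)

36,14,5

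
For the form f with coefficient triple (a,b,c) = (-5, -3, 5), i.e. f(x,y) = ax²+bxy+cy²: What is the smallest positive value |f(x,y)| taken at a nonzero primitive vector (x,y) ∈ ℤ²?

descent: ρ → (5,3,-5)  [lands on river]
river: ρ → (-5,7,3)
river: ρ → (3,5,-7)
river: ρ → (-7,9,1)
river: ρ → (1,9,-7)
river: ρ → (-7,5,3)
river: ρ → (3,7,-5)
river: ρ → (-5,3,5)
river: ρ → (5,7,-3)
river: ρ → (-3,5,7)
river: ρ → (7,9,-1)
river: ρ → (-1,9,7)
river: ρ → (7,5,-3)
river: ρ → (-3,7,5)
closes: descent 1, river 14
min |a| on river = 1

1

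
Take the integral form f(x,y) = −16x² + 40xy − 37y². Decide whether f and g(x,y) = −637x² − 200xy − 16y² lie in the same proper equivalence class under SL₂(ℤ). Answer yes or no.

D₁ = -768, D₂ = -768
f is negative-definite; reduce −f:
−f: translate: b→-8 (≡-40 mod 32), so (16,-40,37)→(16,-8,13)
−f: flip: (16,-8,13)→(13,8,16)
−f: reduced (well bottom): (13,8,16) with a≤c, −a<b≤a
flip sign back: reduced form of f is (-13,-8,-16)
g is negative-definite; reduce −g:
−g: flip: (637,200,16)→(16,-200,637)
−g: translate: b→-8 (≡-200 mod 32), so (16,-200,637)→(16,-8,13)
−g: flip: (16,-8,13)→(13,8,16)
−g: reduced (well bottom): (13,8,16) with a≤c, −a<b≤a
flip sign back: reduced form of g is (-13,-8,-16)
reduced forms (-13, -8, -16) vs (-13, -8, -16) ⇒ equivalent

yes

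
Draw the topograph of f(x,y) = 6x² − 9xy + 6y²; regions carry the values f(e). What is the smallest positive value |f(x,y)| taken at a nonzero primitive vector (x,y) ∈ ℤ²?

translate: b→3 (≡-9 mod 12), so (6,-9,6)→(6,3,3)
flip: (6,3,3)→(3,-3,6)
translate: b→3 (≡-3 mod 6), so (3,-3,6)→(3,3,6)
reduced (well bottom): (3,3,6) with a≤c, −a<b≤a
well minimum = a = 3

3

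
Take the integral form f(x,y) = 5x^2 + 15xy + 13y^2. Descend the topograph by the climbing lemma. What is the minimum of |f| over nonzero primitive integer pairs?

translate: b→5 (≡15 mod 10), so (5,15,13)→(5,5,3)
flip: (5,5,3)→(3,-5,5)
translate: b→1 (≡-5 mod 6), so (3,-5,5)→(3,1,3)
reduced (well bottom): (3,1,3) with a≤c, −a<b≤a
well minimum = a = 3

3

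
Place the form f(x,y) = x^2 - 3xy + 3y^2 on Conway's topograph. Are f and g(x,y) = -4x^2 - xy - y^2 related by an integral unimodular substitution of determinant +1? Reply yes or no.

D₁ = -3, D₂ = -15
discriminants differ ⇒ not SL₂(ℤ)-equivalent

no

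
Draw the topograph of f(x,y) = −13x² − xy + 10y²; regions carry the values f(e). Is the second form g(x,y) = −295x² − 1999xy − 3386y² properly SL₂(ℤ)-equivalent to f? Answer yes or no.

D₁ = 521, D₂ = 521
river cycle of f (length 34): (10, 21, -2), (-2, 19, 20), (20, 21, -1), (-1, 21, 20), (20, 19, -2), (-2, 21, 10), (10, 19, -4), (-4, 21, 5), (5, 19, -8), (-8, 13, 11), … (24 more)
river cycle of g (length 34): (-4, 19, 10), (10, 21, -2), (-2, 19, 20), (20, 21, -1), (-1, 21, 20), (20, 19, -2), (-2, 21, 10), (10, 19, -4), (-4, 21, 5), (5, 19, -8), … (24 more)
cycles coincide ⇒ equivalent

yes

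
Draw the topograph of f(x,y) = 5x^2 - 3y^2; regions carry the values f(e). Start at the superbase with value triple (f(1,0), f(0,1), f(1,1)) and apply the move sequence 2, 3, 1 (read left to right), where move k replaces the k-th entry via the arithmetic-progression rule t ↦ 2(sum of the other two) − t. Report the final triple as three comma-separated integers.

start (5,-3,2) = (f(1,0),f(0,1),f(1,1))
replace slot 2: 2·(5+2) − (-3) = 17 → (5,17,2)
replace slot 3: 2·(5+17) − 2 = 42 → (5,17,42)
replace slot 1: 2·(17+42) − 5 = 113 → (113,17,42)

113,17,42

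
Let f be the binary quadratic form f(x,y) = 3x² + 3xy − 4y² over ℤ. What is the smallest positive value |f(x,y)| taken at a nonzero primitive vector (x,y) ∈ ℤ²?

river: ρ → (-4,5,2)
river: ρ → (2,7,-1)
river: ρ → (-1,7,2)
river: ρ → (2,5,-4)
river: ρ → (-4,3,3)
river: ρ → (3,3,-4)
closes: descent 0, river 6
min |a| on river = 1

1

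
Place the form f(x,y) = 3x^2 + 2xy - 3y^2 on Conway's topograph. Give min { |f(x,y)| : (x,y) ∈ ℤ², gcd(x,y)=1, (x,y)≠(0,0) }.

river: ρ → (-3,4,2)
river: ρ → (2,4,-3)
river: ρ → (-3,2,3)
river: ρ → (3,4,-2)
river: ρ → (-2,4,3)
river: ρ → (3,2,-3)
closes: descent 0, river 6
min |a| on river = 2

2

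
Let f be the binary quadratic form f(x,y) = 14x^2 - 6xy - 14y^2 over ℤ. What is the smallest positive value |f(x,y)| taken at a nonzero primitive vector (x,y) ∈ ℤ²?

descent: ρ → (-14,6,14)  [lands on river]
river: ρ → (14,22,-6)
river: ρ → (-6,26,6)
river: ρ → (6,22,-14)
closes: descent 1, river 4
min |a| on river = 6

6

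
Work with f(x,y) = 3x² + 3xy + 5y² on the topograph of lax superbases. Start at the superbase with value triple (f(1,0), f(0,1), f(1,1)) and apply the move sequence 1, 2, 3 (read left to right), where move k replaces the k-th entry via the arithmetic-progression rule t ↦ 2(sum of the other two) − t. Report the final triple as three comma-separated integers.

start (3,5,11) = (f(1,0),f(0,1),f(1,1))
replace slot 1: 2·(5+11) − 3 = 29 → (29,5,11)
replace slot 2: 2·(29+11) − 5 = 75 → (29,75,11)
replace slot 3: 2·(29+75) − 11 = 197 → (29,75,197)

29,75,197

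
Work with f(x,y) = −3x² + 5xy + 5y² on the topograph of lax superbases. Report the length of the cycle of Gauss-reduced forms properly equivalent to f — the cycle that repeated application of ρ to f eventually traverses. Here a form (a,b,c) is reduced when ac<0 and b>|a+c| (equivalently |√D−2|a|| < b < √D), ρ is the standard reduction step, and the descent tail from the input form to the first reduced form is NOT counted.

D = 85, ⌊√D⌋ = 9
river: ρ → (5,5,-3)
river: ρ → (-3,7,3)
river: ρ → (3,5,-5)
river: ρ → (-5,5,3)
river: ρ → (3,7,-3)
river: ρ → (-3,5,5)
ρ-cycle length = 6 (tail of 0 descent steps not counted)

6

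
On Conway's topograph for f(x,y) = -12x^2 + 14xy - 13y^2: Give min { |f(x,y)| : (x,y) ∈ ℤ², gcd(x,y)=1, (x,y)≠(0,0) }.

translate: b→10 (≡-14 mod 24), so (12,-14,13)→(12,10,11)
flip: (12,10,11)→(11,-10,12)
reduced (well bottom): (11,-10,12) with a≤c, −a<b≤a
well minimum |f| = |-11| = 11 (negative-definite)

11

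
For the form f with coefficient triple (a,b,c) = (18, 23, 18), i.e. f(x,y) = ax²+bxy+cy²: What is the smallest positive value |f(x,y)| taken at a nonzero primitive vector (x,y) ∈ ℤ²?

translate: b→-13 (≡23 mod 36), so (18,23,18)→(18,-13,13)
flip: (18,-13,13)→(13,13,18)
reduced (well bottom): (13,13,18) with a≤c, −a<b≤a
well minimum = a = 13

13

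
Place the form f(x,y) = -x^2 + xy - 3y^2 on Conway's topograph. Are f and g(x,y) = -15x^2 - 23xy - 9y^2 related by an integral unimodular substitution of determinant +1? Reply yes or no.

D₁ = -11, D₂ = -11
f is negative-definite; reduce −f:
−f: translate: b→1 (≡-1 mod 2), so (1,-1,3)→(1,1,3)
−f: reduced (well bottom): (1,1,3) with a≤c, −a<b≤a
flip sign back: reduced form of f is (-1,-1,-3)
g is negative-definite; reduce −g:
−g: translate: b→-7 (≡23 mod 30), so (15,23,9)→(15,-7,1)
−g: flip: (15,-7,1)→(1,7,15)
−g: translate: b→1 (≡7 mod 2), so (1,7,15)→(1,1,3)
−g: reduced (well bottom): (1,1,3) with a≤c, −a<b≤a
flip sign back: reduced form of g is (-1,-1,-3)
reduced forms (-1, -1, -3) vs (-1, -1, -3) ⇒ equivalent

yes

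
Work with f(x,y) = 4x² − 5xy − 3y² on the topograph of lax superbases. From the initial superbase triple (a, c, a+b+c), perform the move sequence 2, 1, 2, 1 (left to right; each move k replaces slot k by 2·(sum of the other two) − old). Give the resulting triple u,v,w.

start (4,-3,-4) = (f(1,0),f(0,1),f(1,1))
replace slot 2: 2·(4+(-4)) − (-3) = 3 → (4,3,-4)
replace slot 1: 2·(3+(-4)) − 4 = -6 → (-6,3,-4)
replace slot 2: 2·((-6)+(-4)) − 3 = -23 → (-6,-23,-4)
replace slot 1: 2·((-23)+(-4)) − (-6) = -48 → (-48,-23,-4)

-48,-23,-4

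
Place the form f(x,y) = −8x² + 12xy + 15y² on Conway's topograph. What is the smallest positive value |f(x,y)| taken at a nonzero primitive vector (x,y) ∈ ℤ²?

river: ρ → (15,18,-5)
river: ρ → (-5,22,7)
river: ρ → (7,20,-8)
river: ρ → (-8,12,15)
closes: descent 0, river 4
min |a| on river = 5

5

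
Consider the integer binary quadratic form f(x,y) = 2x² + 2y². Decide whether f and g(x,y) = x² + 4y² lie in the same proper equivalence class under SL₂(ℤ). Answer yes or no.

D₁ = -16, D₂ = -16
f: reduced (well bottom): (2,0,2) with a≤c, −a<b≤a
g: reduced (well bottom): (1,0,4) with a≤c, −a<b≤a
reduced forms (2, 0, 2) vs (1, 0, 4) ⇒ inequivalent

no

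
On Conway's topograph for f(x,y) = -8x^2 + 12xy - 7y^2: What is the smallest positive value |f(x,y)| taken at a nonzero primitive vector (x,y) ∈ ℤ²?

translate: b→4 (≡-12 mod 16), so (8,-12,7)→(8,4,3)
flip: (8,4,3)→(3,-4,8)
translate: b→2 (≡-4 mod 6), so (3,-4,8)→(3,2,7)
reduced (well bottom): (3,2,7) with a≤c, −a<b≤a
well minimum |f| = |-3| = 3 (negative-definite)

3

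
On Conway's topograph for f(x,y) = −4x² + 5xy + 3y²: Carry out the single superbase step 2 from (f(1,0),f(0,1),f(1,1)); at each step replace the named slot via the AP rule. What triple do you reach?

start (-4,3,4) = (f(1,0),f(0,1),f(1,1))
replace slot 2: 2·((-4)+4) − 3 = -3 → (-4,-3,4)

-4,-3,4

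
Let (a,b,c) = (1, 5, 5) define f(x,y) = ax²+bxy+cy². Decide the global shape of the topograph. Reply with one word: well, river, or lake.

D = b²−4ac = 5² − 4·1·5 = 5
D > 0 non-square ⇒ indefinite ⇒ periodic river

river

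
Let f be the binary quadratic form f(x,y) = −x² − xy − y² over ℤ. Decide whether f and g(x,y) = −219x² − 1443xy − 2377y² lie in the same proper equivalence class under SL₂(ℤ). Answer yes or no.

D₁ = -3, D₂ = -3
f is negative-definite; reduce −f:
−f: reduced (well bottom): (1,1,1) with a≤c, −a<b≤a
flip sign back: reduced form of f is (-1,-1,-1)
g is negative-definite; reduce −g:
−g: translate: b→129 (≡1443 mod 438), so (219,1443,2377)→(219,129,19)
−g: flip: (219,129,19)→(19,-129,219)
−g: translate: b→-15 (≡-129 mod 38), so (19,-129,219)→(19,-15,3)
−g: flip: (19,-15,3)→(3,15,19)
−g: translate: b→3 (≡15 mod 6), so (3,15,19)→(3,3,1)
−g: flip: (3,3,1)→(1,-3,3)
−g: translate: b→1 (≡-3 mod 2), so (1,-3,3)→(1,1,1)
−g: reduced (well bottom): (1,1,1) with a≤c, −a<b≤a
flip sign back: reduced form of g is (-1,-1,-1)
reduced forms (-1, -1, -1) vs (-1, -1, -1) ⇒ equivalent

yes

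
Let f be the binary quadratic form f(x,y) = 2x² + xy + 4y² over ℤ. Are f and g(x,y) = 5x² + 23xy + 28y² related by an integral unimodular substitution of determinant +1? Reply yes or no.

D₁ = -31, D₂ = -31
f: reduced (well bottom): (2,1,4) with a≤c, −a<b≤a
g: translate: b→3 (≡23 mod 10), so (5,23,28)→(5,3,2)
g: flip: (5,3,2)→(2,-3,5)
g: translate: b→1 (≡-3 mod 4), so (2,-3,5)→(2,1,4)
g: reduced (well bottom): (2,1,4) with a≤c, −a<b≤a
reduced forms (2, 1, 4) vs (2, 1, 4) ⇒ equivalent

yes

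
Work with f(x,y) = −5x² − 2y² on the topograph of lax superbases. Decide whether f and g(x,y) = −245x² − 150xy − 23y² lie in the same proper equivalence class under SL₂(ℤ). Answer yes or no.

D₁ = -40, D₂ = -40
f is negative-definite; reduce −f:
−f: flip: (5,0,2)→(2,0,5)
−f: reduced (well bottom): (2,0,5) with a≤c, −a<b≤a
flip sign back: reduced form of f is (-2,0,-5)
g is negative-definite; reduce −g:
−g: flip: (245,150,23)→(23,-150,245)
−g: translate: b→-12 (≡-150 mod 46), so (23,-150,245)→(23,-12,2)
−g: flip: (23,-12,2)→(2,12,23)
−g: translate: b→0 (≡12 mod 4), so (2,12,23)→(2,0,5)
−g: reduced (well bottom): (2,0,5) with a≤c, −a<b≤a
flip sign back: reduced form of g is (-2,0,-5)
reduced forms (-2, 0, -5) vs (-2, 0, -5) ⇒ equivalent

yes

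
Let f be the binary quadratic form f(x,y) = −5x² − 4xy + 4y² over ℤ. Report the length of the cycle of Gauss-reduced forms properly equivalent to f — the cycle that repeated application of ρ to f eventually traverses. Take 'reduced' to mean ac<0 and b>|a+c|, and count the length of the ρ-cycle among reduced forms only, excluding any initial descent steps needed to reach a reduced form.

D = 96, ⌊√D⌋ = 9
descent: ρ → (4,4,-5)  [lands on river]
river: ρ → (-5,6,3)
river: ρ → (3,6,-5)
river: ρ → (-5,4,4)
ρ-cycle length = 4 (tail of 1 descent step not counted)

4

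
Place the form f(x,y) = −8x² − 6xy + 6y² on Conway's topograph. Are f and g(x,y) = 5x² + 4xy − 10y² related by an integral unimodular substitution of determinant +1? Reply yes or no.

D₁ = 228, D₂ = 216
discriminants differ ⇒ not SL₂(ℤ)-equivalent

no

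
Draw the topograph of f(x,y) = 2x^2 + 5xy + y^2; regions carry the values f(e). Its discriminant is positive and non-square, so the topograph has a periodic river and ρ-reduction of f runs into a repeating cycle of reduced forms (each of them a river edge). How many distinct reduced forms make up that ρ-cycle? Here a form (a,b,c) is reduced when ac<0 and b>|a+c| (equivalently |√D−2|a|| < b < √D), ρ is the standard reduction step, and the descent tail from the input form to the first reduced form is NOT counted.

D = 17, ⌊√D⌋ = 4
descent: ρ → (1,3,-2)  [lands on river]
river: ρ → (-2,1,2)
river: ρ → (2,3,-1)
river: ρ → (-1,3,2)
river: ρ → (2,1,-2)
river: ρ → (-2,3,1)
ρ-cycle length = 6 (tail of 1 descent step not counted)

6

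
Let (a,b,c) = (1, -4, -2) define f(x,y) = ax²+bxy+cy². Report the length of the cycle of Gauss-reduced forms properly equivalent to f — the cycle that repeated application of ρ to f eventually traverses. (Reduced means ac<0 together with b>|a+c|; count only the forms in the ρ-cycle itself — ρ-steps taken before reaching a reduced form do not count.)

D = 24, ⌊√D⌋ = 4
descent: ρ → (-2,4,1)  [lands on river]
river: ρ → (1,4,-2)
ρ-cycle length = 2 (tail of 1 descent step not counted)

2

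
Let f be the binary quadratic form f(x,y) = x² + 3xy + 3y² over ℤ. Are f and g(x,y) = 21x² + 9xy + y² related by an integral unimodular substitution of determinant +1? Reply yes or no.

D₁ = -3, D₂ = -3
f: translate: b→1 (≡3 mod 2), so (1,3,3)→(1,1,1)
f: reduced (well bottom): (1,1,1) with a≤c, −a<b≤a
g: flip: (21,9,1)→(1,-9,21)
g: translate: b→1 (≡-9 mod 2), so (1,-9,21)→(1,1,1)
g: reduced (well bottom): (1,1,1) with a≤c, −a<b≤a
reduced forms (1, 1, 1) vs (1, 1, 1) ⇒ equivalent

yes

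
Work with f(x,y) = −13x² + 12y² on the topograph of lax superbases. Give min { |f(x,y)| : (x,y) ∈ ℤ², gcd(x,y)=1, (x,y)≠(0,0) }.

descent: ρ → (12,24,-1)  [lands on river]
river: ρ → (-1,24,12)
closes: descent 1, river 2
min |a| on river = 1

1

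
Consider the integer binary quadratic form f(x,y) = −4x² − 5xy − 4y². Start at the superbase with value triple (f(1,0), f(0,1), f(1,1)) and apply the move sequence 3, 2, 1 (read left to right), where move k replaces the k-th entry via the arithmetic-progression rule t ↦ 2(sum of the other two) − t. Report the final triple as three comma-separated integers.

start (-4,-4,-13) = (f(1,0),f(0,1),f(1,1))
replace slot 3: 2·((-4)+(-4)) − (-13) = -3 → (-4,-4,-3)
replace slot 2: 2·((-4)+(-3)) − (-4) = -10 → (-4,-10,-3)
replace slot 1: 2·((-10)+(-3)) − (-4) = -22 → (-22,-10,-3)

-22,-10,-3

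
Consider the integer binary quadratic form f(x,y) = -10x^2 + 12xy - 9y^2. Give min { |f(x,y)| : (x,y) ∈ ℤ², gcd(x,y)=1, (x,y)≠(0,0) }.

translate: b→8 (≡-12 mod 20), so (10,-12,9)→(10,8,7)
flip: (10,8,7)→(7,-8,10)
translate: b→6 (≡-8 mod 14), so (7,-8,10)→(7,6,9)
reduced (well bottom): (7,6,9) with a≤c, −a<b≤a
well minimum |f| = |-7| = 7 (negative-definite)

7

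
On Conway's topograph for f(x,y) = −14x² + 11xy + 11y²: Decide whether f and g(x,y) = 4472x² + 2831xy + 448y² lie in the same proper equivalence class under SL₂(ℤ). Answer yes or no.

D₁ = 737, D₂ = 737
river cycle of f (length 18): (11, 11, -14), (-14, 17, 8), (8, 15, -16), (-16, 17, 7), (7, 25, -4), (-4, 23, 13), (13, 3, -14), (-14, 25, 2), (2, 27, -1), (-1, 27, 2), … (8 more)
river cycle of g (length 18): (11, 11, -14), (-14, 17, 8), (8, 15, -16), (-16, 17, 7), (7, 25, -4), (-4, 23, 13), (13, 3, -14), (-14, 25, 2), (2, 27, -1), (-1, 27, 2), … (8 more)
cycles coincide ⇒ equivalent

yes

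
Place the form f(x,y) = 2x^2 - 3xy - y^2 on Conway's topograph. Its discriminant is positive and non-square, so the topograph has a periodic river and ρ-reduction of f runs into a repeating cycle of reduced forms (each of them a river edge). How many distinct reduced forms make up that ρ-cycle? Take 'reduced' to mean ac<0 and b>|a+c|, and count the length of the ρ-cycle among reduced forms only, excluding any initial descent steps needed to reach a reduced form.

D = 17, ⌊√D⌋ = 4
descent: ρ → (-1,3,2)  [lands on river]
river: ρ → (2,1,-2)
river: ρ → (-2,3,1)
river: ρ → (1,3,-2)
river: ρ → (-2,1,2)
river: ρ → (2,3,-1)
ρ-cycle length = 6 (tail of 1 descent step not counted)

6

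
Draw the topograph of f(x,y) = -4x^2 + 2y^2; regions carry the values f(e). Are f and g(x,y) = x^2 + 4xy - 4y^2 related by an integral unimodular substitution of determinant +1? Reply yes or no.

D₁ = 32, D₂ = 32
river cycle of f (length 2): (2, 4, -2), (-2, 4, 2)
river cycle of g (length 2): (-4, 4, 1), (1, 4, -4)
cycles differ ⇒ inequivalent

no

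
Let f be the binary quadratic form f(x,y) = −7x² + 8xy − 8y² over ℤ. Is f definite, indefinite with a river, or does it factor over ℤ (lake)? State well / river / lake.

D = b²−4ac = 8² − 4·(-7)·(-8) = -160
D < 0 ⇒ definite ⇒ every region one sign ⇒ single well

well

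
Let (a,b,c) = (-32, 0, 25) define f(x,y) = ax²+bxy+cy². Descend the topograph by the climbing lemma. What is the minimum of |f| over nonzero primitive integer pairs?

descent: ρ → (25,50,-7)  [lands on river]
river: ρ → (-7,48,32)
river: ρ → (32,16,-23)
river: ρ → (-23,30,25)
river: ρ → (25,20,-28)
river: ρ → (-28,36,17)
river: ρ → (17,32,-32)
river: ρ → (-32,32,17)
river: ρ → (17,36,-28)
river: ρ → (-28,20,25)
river: ρ → (25,30,-23)
river: ρ → (-23,16,32)
river: ρ → (32,48,-7)
river: ρ → (-7,50,25)
closes: descent 1, river 14
min |a| on river = 7

7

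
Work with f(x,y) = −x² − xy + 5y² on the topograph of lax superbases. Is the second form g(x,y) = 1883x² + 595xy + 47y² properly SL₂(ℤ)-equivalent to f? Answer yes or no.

D₁ = 21, D₂ = 21
river cycle of f (length 2): (-1, 3, 3), (3, 3, -1)
river cycle of g (length 2): (-1, 3, 3), (3, 3, -1)
cycles coincide ⇒ equivalent

yes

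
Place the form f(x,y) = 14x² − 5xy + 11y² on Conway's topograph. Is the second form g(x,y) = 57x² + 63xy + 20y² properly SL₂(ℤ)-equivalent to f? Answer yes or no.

D₁ = -591, D₂ = -591
f: flip: (14,-5,11)→(11,5,14)
f: reduced (well bottom): (11,5,14) with a≤c, −a<b≤a
g: translate: b→-51 (≡63 mod 114), so (57,63,20)→(57,-51,14)
g: flip: (57,-51,14)→(14,51,57)
g: translate: b→-5 (≡51 mod 28), so (14,51,57)→(14,-5,11)
g: flip: (14,-5,11)→(11,5,14)
g: reduced (well bottom): (11,5,14) with a≤c, −a<b≤a
reduced forms (11, 5, 14) vs (11, 5, 14) ⇒ equivalent

yes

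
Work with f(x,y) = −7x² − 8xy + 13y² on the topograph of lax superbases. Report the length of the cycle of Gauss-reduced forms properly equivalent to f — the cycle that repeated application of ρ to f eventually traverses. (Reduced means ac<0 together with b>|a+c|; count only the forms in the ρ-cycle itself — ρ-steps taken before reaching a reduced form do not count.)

D = 428, ⌊√D⌋ = 20
descent: ρ → (13,8,-7)  [lands on river]
river: ρ → (-7,20,1)
river: ρ → (1,20,-7)
river: ρ → (-7,8,13)
river: ρ → (13,18,-2)
river: ρ → (-2,18,13)
ρ-cycle length = 6 (tail of 1 descent step not counted)

6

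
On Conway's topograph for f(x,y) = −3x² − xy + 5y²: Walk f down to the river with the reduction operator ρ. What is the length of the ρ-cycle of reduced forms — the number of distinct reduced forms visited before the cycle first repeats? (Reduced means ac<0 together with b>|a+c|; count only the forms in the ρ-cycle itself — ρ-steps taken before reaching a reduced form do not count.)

D = 61, ⌊√D⌋ = 7
descent: ρ → (5,1,-3)
descent: ρ → (-3,5,3)  [lands on river]
river: ρ → (3,7,-1)
river: ρ → (-1,7,3)
river: ρ → (3,5,-3)
river: ρ → (-3,7,1)
river: ρ → (1,7,-3)
ρ-cycle length = 6 (tail of 2 descent steps not counted)

6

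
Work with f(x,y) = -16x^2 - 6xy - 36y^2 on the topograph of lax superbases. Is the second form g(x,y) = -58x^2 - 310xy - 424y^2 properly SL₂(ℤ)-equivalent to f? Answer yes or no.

D₁ = -2268, D₂ = -2268
f is negative-definite; reduce −f:
−f: reduced (well bottom): (16,6,36) with a≤c, −a<b≤a
flip sign back: reduced form of f is (-16,-6,-36)
g is negative-definite; reduce −g:
−g: translate: b→-38 (≡310 mod 116), so (58,310,424)→(58,-38,16)
−g: flip: (58,-38,16)→(16,38,58)
−g: translate: b→6 (≡38 mod 32), so (16,38,58)→(16,6,36)
−g: reduced (well bottom): (16,6,36) with a≤c, −a<b≤a
flip sign back: reduced form of g is (-16,-6,-36)
reduced forms (-16, -6, -36) vs (-16, -6, -36) ⇒ equivalent

yes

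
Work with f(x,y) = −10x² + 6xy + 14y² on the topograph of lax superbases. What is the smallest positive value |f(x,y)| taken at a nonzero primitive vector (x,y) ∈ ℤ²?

river: ρ → (14,22,-2)
river: ρ → (-2,22,14)
river: ρ → (14,6,-10)
river: ρ → (-10,14,10)
river: ρ → (10,6,-14)
river: ρ → (-14,22,2)
river: ρ → (2,22,-14)
river: ρ → (-14,6,10)
river: ρ → (10,14,-10)
river: ρ → (-10,6,14)
closes: descent 0, river 10
min |a| on river = 2

2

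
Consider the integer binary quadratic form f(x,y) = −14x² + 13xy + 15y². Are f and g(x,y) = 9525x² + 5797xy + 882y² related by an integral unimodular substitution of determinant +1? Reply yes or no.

D₁ = 1009, D₂ = 1009
river cycle of f (length 14): (15, 17, -12), (-12, 31, 1), (1, 31, -12), (-12, 17, 15), (15, 13, -14), (-14, 15, 14), (14, 13, -15), (-15, 17, 12), (12, 31, -1), (-1, 31, 12), … (4 more)
river cycle of g (length 14): (14, 15, -14), (-14, 13, 15), (15, 17, -12), (-12, 31, 1), (1, 31, -12), (-12, 17, 15), (15, 13, -14), (-14, 15, 14), (14, 13, -15), (-15, 17, 12), … (4 more)
cycles coincide ⇒ equivalent

yes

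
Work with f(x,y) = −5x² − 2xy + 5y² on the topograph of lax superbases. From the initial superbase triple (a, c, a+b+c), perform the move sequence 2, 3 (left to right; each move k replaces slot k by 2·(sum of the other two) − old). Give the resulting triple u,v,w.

start (-5,5,-2) = (f(1,0),f(0,1),f(1,1))
replace slot 2: 2·((-5)+(-2)) − 5 = -19 → (-5,-19,-2)
replace slot 3: 2·((-5)+(-19)) − (-2) = -46 → (-5,-19,-46)

-5,-19,-46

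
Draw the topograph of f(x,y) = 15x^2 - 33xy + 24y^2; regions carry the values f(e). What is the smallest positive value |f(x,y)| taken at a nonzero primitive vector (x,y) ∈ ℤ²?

translate: b→-3 (≡-33 mod 30), so (15,-33,24)→(15,-3,6)
flip: (15,-3,6)→(6,3,15)
reduced (well bottom): (6,3,15) with a≤c, −a<b≤a
well minimum = a = 6

6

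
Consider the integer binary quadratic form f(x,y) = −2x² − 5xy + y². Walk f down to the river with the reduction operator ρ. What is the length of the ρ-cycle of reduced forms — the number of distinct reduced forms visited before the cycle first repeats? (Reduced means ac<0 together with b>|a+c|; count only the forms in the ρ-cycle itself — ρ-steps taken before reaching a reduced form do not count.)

D = 33, ⌊√D⌋ = 5
descent: ρ → (1,5,-2)  [lands on river]
river: ρ → (-2,3,3)
river: ρ → (3,3,-2)
river: ρ → (-2,5,1)
ρ-cycle length = 4 (tail of 1 descent step not counted)

4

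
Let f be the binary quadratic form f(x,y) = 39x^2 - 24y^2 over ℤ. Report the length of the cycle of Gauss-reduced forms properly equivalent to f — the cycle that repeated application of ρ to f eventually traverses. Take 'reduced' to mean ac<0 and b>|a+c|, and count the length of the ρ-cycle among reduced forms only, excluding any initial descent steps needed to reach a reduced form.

D = 3744, ⌊√D⌋ = 61
descent: ρ → (-24,48,15)  [lands on river]
river: ρ → (15,42,-33)
river: ρ → (-33,24,24)
river: ρ → (24,24,-33)
river: ρ → (-33,42,15)
river: ρ → (15,48,-24)
ρ-cycle length = 6 (tail of 1 descent step not counted)

6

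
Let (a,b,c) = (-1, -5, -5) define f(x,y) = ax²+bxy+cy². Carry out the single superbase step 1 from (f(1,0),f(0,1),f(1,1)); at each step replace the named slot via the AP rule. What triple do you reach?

start (-1,-5,-11) = (f(1,0),f(0,1),f(1,1))
replace slot 1: 2·((-5)+(-11)) − (-1) = -31 → (-31,-5,-11)

-31,-5,-11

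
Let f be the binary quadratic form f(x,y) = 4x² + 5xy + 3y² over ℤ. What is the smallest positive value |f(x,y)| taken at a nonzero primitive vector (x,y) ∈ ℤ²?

translate: b→-3 (≡5 mod 8), so (4,5,3)→(4,-3,2)
flip: (4,-3,2)→(2,3,4)
translate: b→-1 (≡3 mod 4), so (2,3,4)→(2,-1,3)
reduced (well bottom): (2,-1,3) with a≤c, −a<b≤a
well minimum = a = 2

2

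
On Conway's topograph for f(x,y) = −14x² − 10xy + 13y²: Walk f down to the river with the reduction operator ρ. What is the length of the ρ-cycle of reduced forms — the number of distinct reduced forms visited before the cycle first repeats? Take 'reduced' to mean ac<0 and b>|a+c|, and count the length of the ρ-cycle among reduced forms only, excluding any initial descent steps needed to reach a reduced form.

D = 828, ⌊√D⌋ = 28
descent: ρ → (13,10,-14)  [lands on river]
river: ρ → (-14,18,9)
river: ρ → (9,18,-14)
river: ρ → (-14,10,13)
river: ρ → (13,16,-11)
river: ρ → (-11,28,1)
river: ρ → (1,28,-11)
river: ρ → (-11,16,13)
ρ-cycle length = 8 (tail of 1 descent step not counted)

8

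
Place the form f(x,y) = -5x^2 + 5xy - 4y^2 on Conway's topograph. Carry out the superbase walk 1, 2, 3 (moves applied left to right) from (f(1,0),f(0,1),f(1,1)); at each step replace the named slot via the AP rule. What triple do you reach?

start (-5,-4,-4) = (f(1,0),f(0,1),f(1,1))
replace slot 1: 2·((-4)+(-4)) − (-5) = -11 → (-11,-4,-4)
replace slot 2: 2·((-11)+(-4)) − (-4) = -26 → (-11,-26,-4)
replace slot 3: 2·((-11)+(-26)) − (-4) = -70 → (-11,-26,-70)

-11,-26,-70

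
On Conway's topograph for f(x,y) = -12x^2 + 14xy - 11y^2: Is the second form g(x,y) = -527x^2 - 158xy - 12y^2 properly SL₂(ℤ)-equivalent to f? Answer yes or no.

D₁ = -332, D₂ = -332
f is negative-definite; reduce −f:
−f: translate: b→10 (≡-14 mod 24), so (12,-14,11)→(12,10,9)
−f: flip: (12,10,9)→(9,-10,12)
−f: translate: b→8 (≡-10 mod 18), so (9,-10,12)→(9,8,11)
−f: reduced (well bottom): (9,8,11) with a≤c, −a<b≤a
flip sign back: reduced form of f is (-9,-8,-11)
g is negative-definite; reduce −g:
−g: flip: (527,158,12)→(12,-158,527)
−g: translate: b→10 (≡-158 mod 24), so (12,-158,527)→(12,10,9)
−g: flip: (12,10,9)→(9,-10,12)
−g: translate: b→8 (≡-10 mod 18), so (9,-10,12)→(9,8,11)
−g: reduced (well bottom): (9,8,11) with a≤c, −a<b≤a
flip sign back: reduced form of g is (-9,-8,-11)
reduced forms (-9, -8, -11) vs (-9, -8, -11) ⇒ equivalent

yes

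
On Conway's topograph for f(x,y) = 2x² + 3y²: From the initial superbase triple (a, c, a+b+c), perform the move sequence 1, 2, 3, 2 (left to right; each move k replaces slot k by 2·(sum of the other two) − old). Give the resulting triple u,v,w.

start (2,3,5) = (f(1,0),f(0,1),f(1,1))
replace slot 1: 2·(3+5) − 2 = 14 → (14,3,5)
replace slot 2: 2·(14+5) − 3 = 35 → (14,35,5)
replace slot 3: 2·(14+35) − 5 = 93 → (14,35,93)
replace slot 2: 2·(14+93) − 35 = 179 → (14,179,93)

14,179,93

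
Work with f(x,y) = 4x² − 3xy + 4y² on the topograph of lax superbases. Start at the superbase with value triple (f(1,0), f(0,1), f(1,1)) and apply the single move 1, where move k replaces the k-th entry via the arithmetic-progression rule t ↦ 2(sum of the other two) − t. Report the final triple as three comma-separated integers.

start (4,4,5) = (f(1,0),f(0,1),f(1,1))
replace slot 1: 2·(4+5) − 4 = 14 → (14,4,5)

14,4,5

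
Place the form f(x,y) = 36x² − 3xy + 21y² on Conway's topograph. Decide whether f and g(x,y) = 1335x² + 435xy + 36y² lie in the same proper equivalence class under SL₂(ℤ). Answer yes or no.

D₁ = -3015, D₂ = -3015
f: flip: (36,-3,21)→(21,3,36)
f: reduced (well bottom): (21,3,36) with a≤c, −a<b≤a
g: flip: (1335,435,36)→(36,-435,1335)
g: translate: b→-3 (≡-435 mod 72), so (36,-435,1335)→(36,-3,21)
g: flip: (36,-3,21)→(21,3,36)
g: reduced (well bottom): (21,3,36) with a≤c, −a<b≤a
reduced forms (21, 3, 36) vs (21, 3, 36) ⇒ equivalent

yes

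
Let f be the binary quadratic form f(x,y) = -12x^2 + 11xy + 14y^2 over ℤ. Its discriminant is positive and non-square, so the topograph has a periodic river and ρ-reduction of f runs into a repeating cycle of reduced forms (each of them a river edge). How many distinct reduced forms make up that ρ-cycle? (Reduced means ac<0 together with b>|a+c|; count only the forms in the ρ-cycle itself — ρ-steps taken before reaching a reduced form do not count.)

D = 793, ⌊√D⌋ = 28
river: ρ → (14,17,-9)
river: ρ → (-9,19,12)
river: ρ → (12,5,-16)
river: ρ → (-16,27,1)
river: ρ → (1,27,-16)
river: ρ → (-16,5,12)
river: ρ → (12,19,-9)
river: ρ → (-9,17,14)
river: ρ → (14,11,-12)
river: ρ → (-12,13,13)
river: ρ → (13,13,-12)
river: ρ → (-12,11,14)
ρ-cycle length = 12 (tail of 0 descent steps not counted)

12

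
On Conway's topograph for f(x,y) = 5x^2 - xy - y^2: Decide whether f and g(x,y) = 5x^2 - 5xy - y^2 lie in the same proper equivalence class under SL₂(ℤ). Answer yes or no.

D₁ = 21, D₂ = 45
discriminants differ ⇒ not SL₂(ℤ)-equivalent

no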